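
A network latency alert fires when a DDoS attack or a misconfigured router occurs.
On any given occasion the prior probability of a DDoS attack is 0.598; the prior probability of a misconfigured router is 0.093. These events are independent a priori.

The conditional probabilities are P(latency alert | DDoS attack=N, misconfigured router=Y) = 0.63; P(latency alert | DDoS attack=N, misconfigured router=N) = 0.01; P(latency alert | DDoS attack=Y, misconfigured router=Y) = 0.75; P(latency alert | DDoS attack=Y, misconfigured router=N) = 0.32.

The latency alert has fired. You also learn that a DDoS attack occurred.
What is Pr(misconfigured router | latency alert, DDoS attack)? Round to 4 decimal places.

Pr(misconfigured router | latency alert, DDoS attack) ≈ 0.1938

Enumerate both values of misconfigured router and weight by the priors:
  P(latency alert | DDoS attack) = 0.32*0.907 + 0.75*0.093
        = 0.290240 + 0.069750 = 0.359990
Keeping only the misconfigured router-present terms gives 0.069750, so
  P(misconfigured router | latency alert, DDoS attack) = 0.069750 / 0.359990 ≈ 0.1938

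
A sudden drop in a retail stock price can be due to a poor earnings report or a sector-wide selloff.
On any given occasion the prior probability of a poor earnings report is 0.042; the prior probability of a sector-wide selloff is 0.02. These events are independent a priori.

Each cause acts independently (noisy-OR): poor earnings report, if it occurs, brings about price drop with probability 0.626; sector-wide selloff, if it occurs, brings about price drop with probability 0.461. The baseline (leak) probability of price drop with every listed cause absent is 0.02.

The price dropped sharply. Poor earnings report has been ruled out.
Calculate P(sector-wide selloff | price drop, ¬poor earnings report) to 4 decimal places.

P(sector-wide selloff | price drop, ¬poor earnings report) ≈ 0.3250

Under noisy-OR, P(price drop | causes) = 1 − (1−0.02)·∏(1−qᵢ) over the active causes.
P(price drop | ¬poor earnings report) = 0.02×0.98 + 0.47178×0.02 = 0.019600 + 0.009436 = 0.029036
Of this, 0.009436 comes from 0.47178×0.02 (the sector-wide selloff=true cases).
P(sector-wide selloff | price drop, ¬poor earnings report) = 0.009436 / 0.029036 ≈ 0.3250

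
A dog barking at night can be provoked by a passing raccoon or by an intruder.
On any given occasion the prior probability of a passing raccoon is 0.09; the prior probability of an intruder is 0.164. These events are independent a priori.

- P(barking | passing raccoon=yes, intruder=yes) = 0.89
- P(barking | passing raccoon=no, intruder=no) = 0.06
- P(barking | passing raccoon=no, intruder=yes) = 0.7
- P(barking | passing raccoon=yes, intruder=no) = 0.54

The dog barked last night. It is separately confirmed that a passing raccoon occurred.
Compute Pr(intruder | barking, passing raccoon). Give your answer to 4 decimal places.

Pr(intruder | barking, passing raccoon) ≈ 0.2443

Sum P(barking|·) weighted by the priors over both values of intruder:
  P(barking | passing raccoon) = 0.54×0.836 + 0.89×0.164
        = 0.451440 + 0.145960 = 0.597400
The terms with intruder present sum to 0.145960, so
  P(intruder | barking, passing raccoon) = 0.145960 / 0.597400 ≈ 0.2443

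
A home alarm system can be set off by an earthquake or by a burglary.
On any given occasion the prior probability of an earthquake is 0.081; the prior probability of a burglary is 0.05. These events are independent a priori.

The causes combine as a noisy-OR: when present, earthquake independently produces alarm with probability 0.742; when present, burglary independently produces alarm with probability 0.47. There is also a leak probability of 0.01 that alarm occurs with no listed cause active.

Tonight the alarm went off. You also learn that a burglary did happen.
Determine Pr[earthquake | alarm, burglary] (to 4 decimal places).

Pr[earthquake | alarm, burglary] ≈ 0.1382

Under noisy-OR, P(alarm | causes) = 1 − (1−0.01)·∏(1−qᵢ) over the active causes.
By total probability over both values of earthquake:
  P(alarm | burglary) = 0.4753*0.919 + 0.864627*0.081
        = 0.436801 + 0.070035 = 0.506836
Configurations with earthquake contribute 0.070035, so
  P(earthquake | alarm, burglary) = 0.070035 / 0.506836 ≈ 0.1382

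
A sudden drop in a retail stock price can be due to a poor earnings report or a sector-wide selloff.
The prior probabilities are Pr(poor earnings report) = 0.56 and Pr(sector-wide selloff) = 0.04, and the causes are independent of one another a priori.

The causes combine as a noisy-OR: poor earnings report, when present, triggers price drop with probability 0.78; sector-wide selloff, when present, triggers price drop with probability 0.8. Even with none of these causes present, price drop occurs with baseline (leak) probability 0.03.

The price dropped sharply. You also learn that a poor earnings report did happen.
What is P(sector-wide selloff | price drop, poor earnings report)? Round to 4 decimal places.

P(sector-wide selloff | price drop, poor earnings report) ≈ 0.0483

Under noisy-OR, P(price drop | causes) = 1 − (1−0.03)·∏(1−qᵢ) over the active causes.
Weight on sector-wide selloff=true, given the evidence: 0.95732×0.04 = 0.038293
The normalizing constant is 0.7866×0.96 + 0.95732×0.04 = 0.793429
Posterior = 0.038293 / 0.793429 ≈ 0.0483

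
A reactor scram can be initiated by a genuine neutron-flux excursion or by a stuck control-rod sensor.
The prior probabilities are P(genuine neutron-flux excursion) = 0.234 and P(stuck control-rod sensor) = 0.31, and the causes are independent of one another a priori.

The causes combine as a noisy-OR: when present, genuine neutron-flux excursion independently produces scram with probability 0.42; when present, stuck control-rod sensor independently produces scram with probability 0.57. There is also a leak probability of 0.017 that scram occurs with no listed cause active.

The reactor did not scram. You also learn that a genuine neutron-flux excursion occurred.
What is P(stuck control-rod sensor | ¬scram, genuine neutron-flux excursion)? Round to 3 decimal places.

Under noisy-OR, P(scram | causes) = 1 − (1−0.017)·∏(1−qᵢ) over the active causes.
By total probability over both values of stuck control-rod sensor:
  P(¬scram | genuine neutron-flux excursion) = 0.57014·0.69 + 0.24516·0.31
        = 0.393397 + 0.076000 = 0.469397
Configurations with stuck control-rod sensor contribute 0.076000, so
  P(stuck control-rod sensor | ¬scram, genuine neutron-flux excursion) = 0.076000 / 0.469397 ≈ 0.162

P(stuck control-rod sensor | ¬scram, genuine neutron-flux excursion) ≈ 0.162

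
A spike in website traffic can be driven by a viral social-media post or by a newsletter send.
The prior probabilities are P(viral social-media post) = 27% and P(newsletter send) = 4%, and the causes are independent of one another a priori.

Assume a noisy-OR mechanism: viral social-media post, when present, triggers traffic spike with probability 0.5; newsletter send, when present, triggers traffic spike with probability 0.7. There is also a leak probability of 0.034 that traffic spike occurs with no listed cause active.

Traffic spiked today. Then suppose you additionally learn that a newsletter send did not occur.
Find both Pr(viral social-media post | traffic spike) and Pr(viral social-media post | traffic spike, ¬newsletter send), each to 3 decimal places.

Pr(viral social-media post | traffic spike) ≈ 0.763; Pr(viral social-media post | traffic spike, ¬newsletter send) ≈ 0.849

Under noisy-OR, P(traffic spike | causes) = 1 − (1−0.034)·∏(1−qᵢ) over the active causes.
By total probability over the 4 (viral social-media post, newsletter send) configurations:
  P(traffic spike) = 0.034*0.73*0.96 + 0.7102*0.73*0.04 + 0.517*0.27*0.96 + 0.8551*0.27*0.04
        = 0.023827 + 0.020738 + 0.134006 + 0.009235 = 0.187806
Keeping only the viral social-media post-present terms gives 0.143241, so
  P(viral social-media post | traffic spike) = 0.143241 / 0.187806 ≈ 0.763

Now condition on the additional information:
P(traffic spike | ¬newsletter send) = 0.034×0.73 + 0.517×0.27 = 0.024820 + 0.139590 = 0.164410
The viral social-media post-present share is 0.517×0.27 = 0.139590.
So P(viral social-media post | traffic spike, ¬newsletter send) = 0.139590/0.164410 ≈ 0.849.
Ruling out newsletter send raises the posterior on viral social-media post — the flip side of explaining away.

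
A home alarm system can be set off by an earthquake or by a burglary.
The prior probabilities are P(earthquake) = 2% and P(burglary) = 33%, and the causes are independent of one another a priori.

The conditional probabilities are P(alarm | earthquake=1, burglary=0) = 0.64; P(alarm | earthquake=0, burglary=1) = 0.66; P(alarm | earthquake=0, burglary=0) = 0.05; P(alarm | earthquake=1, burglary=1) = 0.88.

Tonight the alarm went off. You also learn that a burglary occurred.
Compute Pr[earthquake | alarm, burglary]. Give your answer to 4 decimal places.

Weight on earthquake=true, given the evidence: 0.88*0.02 = 0.017600
Denominator P(alarm | burglary): 0.66*0.98 + 0.88*0.02 = 0.664400
Posterior = 0.017600 / 0.664400 ≈ 0.0265

Pr[earthquake | alarm, burglary] ≈ 0.0265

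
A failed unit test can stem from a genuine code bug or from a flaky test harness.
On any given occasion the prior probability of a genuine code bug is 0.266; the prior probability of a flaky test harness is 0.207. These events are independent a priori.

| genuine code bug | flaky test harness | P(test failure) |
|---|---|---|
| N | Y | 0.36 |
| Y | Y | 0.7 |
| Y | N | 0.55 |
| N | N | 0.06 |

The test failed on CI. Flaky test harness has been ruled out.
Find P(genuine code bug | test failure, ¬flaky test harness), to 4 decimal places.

P(genuine code bug | test failure, ¬flaky test harness) ≈ 0.7686

Weight on genuine code bug=true, given the evidence: 0.55×0.266 = 0.146300
Denominator P(test failure | ¬flaky test harness): 0.06×0.734 + 0.55×0.266 = 0.190340
P(genuine code bug | test failure, ¬flaky test harness) = 0.146300/0.190340 ≈ 0.7686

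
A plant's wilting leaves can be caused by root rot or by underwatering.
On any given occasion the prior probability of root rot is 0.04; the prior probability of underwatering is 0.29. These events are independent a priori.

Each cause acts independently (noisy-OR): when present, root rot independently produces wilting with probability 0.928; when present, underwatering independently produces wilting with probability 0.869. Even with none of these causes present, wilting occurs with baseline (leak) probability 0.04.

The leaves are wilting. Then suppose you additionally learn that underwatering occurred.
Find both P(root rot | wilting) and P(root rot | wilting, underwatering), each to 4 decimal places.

Under noisy-OR, P(wilting | causes) = 1 − (1−0.04)·∏(1−qᵢ) over the active causes.
For the numerator, keep only root rot=true terms: 0.026437 + 0.011495 = 0.037932
Denominator P(wilting): 0.04×0.96×0.71 + 0.87424×0.96×0.29 + 0.93088×0.04×0.71 + 0.990945×0.04×0.29 = 0.308584
Posterior = 0.037932 / 0.308584 ≈ 0.1229

Now also conditioning on underwatering=true:
P(wilting | underwatering) = 0.87424×0.96 + 0.990945×0.04 = 0.839270 + 0.039638 = 0.878908
The root rot-present share is 0.990945×0.04 = 0.039638.
So P(root rot | wilting, underwatering) = 0.039638/0.878908 ≈ 0.0451.

P(root rot | wilting) ≈ 0.1229; P(root rot | wilting, underwatering) ≈ 0.0451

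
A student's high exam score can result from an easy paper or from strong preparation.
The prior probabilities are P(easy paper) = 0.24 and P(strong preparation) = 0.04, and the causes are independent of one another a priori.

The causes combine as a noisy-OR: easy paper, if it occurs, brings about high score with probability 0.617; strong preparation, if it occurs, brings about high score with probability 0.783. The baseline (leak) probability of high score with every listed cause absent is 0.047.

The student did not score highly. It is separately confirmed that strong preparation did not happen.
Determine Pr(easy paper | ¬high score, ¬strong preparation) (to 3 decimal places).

Under noisy-OR, P(high score | causes) = 1 − (1−0.047)·∏(1−qᵢ) over the active causes.
Numerator (weight on configurations with easy paper): 0.364999×0.24 = 0.087600
The normalizing constant is 0.953×0.76 + 0.364999×0.24 = 0.811880
Posterior = 0.087600 / 0.811880 ≈ 0.108

Pr(easy paper | ¬high score, ¬strong preparation) ≈ 0.108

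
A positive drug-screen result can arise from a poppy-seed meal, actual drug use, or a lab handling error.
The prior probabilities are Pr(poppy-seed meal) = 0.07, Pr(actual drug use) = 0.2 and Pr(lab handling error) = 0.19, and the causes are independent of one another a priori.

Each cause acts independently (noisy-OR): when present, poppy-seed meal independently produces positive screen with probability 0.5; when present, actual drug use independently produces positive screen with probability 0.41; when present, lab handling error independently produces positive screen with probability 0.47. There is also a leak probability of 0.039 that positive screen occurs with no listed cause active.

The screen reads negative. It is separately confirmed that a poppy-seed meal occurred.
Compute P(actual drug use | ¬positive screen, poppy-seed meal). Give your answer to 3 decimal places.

Under noisy-OR, P(positive screen | causes) = 1 − (1−0.039)·∏(1−qᵢ) over the active causes.
Weight on actual drug use=true, given the evidence: 0.045926 + 0.005710 = 0.051636
Normalizer over all consistent configurations: 0.4805·0.8·0.81 + 0.254665·0.8·0.19 + 0.283495·0.2·0.81 + 0.150252·0.2·0.19 = 0.401709
Posterior = 0.051636 / 0.401709 ≈ 0.129

P(actual drug use | ¬positive screen, poppy-seed meal) ≈ 0.129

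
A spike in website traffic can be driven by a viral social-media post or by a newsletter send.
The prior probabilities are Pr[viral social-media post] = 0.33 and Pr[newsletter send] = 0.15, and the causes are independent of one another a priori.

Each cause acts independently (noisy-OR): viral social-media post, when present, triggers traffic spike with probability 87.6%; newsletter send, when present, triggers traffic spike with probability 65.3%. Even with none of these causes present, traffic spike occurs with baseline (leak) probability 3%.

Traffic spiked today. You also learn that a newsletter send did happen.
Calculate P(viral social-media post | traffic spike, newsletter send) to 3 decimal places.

Under noisy-OR, P(traffic spike | causes) = 1 − (1−0.03)·∏(1−qᵢ) over the active causes.
Weight on viral social-media post=true, given the evidence: 0.958263·0.33 = 0.316227
The normalizing constant is 0.66341·0.67 + 0.958263·0.33 = 0.760712
P(viral social-media post | traffic spike, newsletter send) = 0.316227/0.760712 ≈ 0.416

P(viral social-media post | traffic spike, newsletter send) ≈ 0.416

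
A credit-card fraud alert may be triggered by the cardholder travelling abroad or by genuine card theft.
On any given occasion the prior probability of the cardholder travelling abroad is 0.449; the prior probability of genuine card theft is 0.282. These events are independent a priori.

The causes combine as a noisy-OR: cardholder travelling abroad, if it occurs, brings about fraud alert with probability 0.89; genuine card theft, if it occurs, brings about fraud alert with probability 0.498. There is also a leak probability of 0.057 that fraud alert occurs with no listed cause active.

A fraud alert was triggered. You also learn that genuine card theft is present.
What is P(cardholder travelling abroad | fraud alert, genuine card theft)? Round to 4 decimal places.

P(cardholder travelling abroad | fraud alert, genuine card theft) ≈ 0.5946

Under noisy-OR, P(fraud alert | causes) = 1 − (1−0.057)·∏(1−qᵢ) over the active causes.
By total probability over both values of cardholder travelling abroad:
  P(fraud alert | genuine card theft) = 0.526614×0.551 + 0.947928×0.449
        = 0.290164 + 0.425620 = 0.715784
Keeping only the cardholder travelling abroad-present terms gives 0.425620, so
  P(cardholder travelling abroad | fraud alert, genuine card theft) = 0.425620 / 0.715784 ≈ 0.5946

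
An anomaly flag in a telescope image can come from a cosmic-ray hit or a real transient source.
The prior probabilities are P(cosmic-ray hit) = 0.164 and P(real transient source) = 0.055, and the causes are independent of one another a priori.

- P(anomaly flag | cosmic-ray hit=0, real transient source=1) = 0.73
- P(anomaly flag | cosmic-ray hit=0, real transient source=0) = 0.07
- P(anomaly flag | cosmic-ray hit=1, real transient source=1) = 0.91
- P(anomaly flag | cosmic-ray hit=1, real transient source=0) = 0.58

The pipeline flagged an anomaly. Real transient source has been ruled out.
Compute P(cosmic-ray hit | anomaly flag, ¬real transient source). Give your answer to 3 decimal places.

Weight on cosmic-ray hit=true, given the evidence: 0.58*0.164 = 0.095120
Normalizer over all consistent configurations: 0.07*0.836 + 0.58*0.164 = 0.153640
P(cosmic-ray hit | anomaly flag, ¬real transient source) = 0.095120/0.153640 ≈ 0.619

P(cosmic-ray hit | anomaly flag, ¬real transient source) ≈ 0.619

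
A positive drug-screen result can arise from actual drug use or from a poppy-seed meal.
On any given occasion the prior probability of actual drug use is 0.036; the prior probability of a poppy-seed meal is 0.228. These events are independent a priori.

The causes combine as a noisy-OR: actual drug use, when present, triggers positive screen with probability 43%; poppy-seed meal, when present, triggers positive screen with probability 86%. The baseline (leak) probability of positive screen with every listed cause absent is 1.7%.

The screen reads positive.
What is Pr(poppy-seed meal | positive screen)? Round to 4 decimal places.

Pr(poppy-seed meal | positive screen) ≈ 0.8880

Under noisy-OR, P(positive screen | causes) = 1 − (1−0.017)·∏(1−qᵢ) over the active causes.
By total probability over the 4 (actual drug use, poppy-seed meal) configurations:
  P(positive screen) = 0.017×0.964×0.772 + 0.86238×0.964×0.228 + 0.43969×0.036×0.772 + 0.921557×0.036×0.228
        = 0.012652 + 0.189544 + 0.012220 + 0.007564 = 0.221980
The terms with poppy-seed meal present sum to 0.197108, so
  P(poppy-seed meal | positive screen) = 0.197108 / 0.221980 ≈ 0.8880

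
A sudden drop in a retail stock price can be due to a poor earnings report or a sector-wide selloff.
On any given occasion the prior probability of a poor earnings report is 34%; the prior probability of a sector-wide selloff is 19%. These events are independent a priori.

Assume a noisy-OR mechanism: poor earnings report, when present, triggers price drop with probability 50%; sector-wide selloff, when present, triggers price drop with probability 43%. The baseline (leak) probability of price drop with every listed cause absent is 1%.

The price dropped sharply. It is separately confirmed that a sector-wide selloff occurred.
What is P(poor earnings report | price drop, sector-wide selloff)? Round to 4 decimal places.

Under noisy-OR, P(price drop | causes) = 1 − (1−0.01)·∏(1−qᵢ) over the active causes.
P(price drop | sector-wide selloff) = 0.4357×0.66 + 0.71785×0.34 = 0.287562 + 0.244069 = 0.531631
The poor earnings report-present share is 0.71785×0.34 = 0.244069.
P(poor earnings report | price drop, sector-wide selloff) = 0.244069 / 0.531631 ≈ 0.4591

P(poor earnings report | price drop, sector-wide selloff) ≈ 0.4591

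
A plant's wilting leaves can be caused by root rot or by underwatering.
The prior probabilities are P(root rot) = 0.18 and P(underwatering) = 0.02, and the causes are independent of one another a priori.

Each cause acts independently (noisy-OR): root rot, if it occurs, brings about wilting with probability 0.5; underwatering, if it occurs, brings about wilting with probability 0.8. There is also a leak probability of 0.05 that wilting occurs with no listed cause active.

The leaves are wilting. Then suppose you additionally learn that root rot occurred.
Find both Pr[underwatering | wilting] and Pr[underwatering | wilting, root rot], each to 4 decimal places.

Under noisy-OR, P(wilting | causes) = 1 − (1−0.05)·∏(1−qᵢ) over the active causes.
Numerator (weight on configurations with underwatering): 0.013284 + 0.003258 = 0.016542
Normalizer over all consistent configurations: 0.05·0.82·0.98 + 0.81·0.82·0.02 + 0.525·0.18·0.98 + 0.905·0.18·0.02 = 0.149332
P(underwatering | wilting) = 0.016542/0.149332 ≈ 0.1108

With the extra evidence:
P(wilting | root rot) = 0.525*0.98 + 0.905*0.02 = 0.514500 + 0.018100 = 0.532600
The underwatering-present share is 0.905*0.02 = 0.018100.
P(underwatering | wilting, root rot) = 0.018100 / 0.532600 ≈ 0.0340
This is intercausal reasoning (explaining away): once root rot accounts for the wilting, underwatering becomes less likely.

Pr[underwatering | wilting] ≈ 0.1108; Pr[underwatering | wilting, root rot] ≈ 0.0340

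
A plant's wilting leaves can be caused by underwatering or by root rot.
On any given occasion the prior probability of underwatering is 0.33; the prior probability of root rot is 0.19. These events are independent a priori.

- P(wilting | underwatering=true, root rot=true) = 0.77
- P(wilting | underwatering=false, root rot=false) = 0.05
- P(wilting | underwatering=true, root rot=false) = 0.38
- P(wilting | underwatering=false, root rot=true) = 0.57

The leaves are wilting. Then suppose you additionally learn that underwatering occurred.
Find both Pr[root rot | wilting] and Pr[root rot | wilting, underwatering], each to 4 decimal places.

Pr[root rot | wilting] ≈ 0.4842; Pr[root rot | wilting, underwatering] ≈ 0.3222

P(wilting) = 0.05·0.67·0.81 + 0.57·0.67·0.19 + 0.38·0.33·0.81 + 0.77·0.33·0.19 = 0.027135 + 0.072561 + 0.101574 + 0.048279 = 0.249549
The root rot-present share is 0.072561 + 0.048279 = 0.120840.
P(root rot | wilting) = 0.120840 / 0.249549 ≈ 0.4842

With the extra evidence:
P(wilting | underwatering) = 0.38·0.81 + 0.77·0.19 = 0.307800 + 0.146300 = 0.454100
Restricting to configurations with root rot present: 0.77·0.19 = 0.146300.
P(root rot | wilting, underwatering) = 0.146300 / 0.454100 ≈ 0.3222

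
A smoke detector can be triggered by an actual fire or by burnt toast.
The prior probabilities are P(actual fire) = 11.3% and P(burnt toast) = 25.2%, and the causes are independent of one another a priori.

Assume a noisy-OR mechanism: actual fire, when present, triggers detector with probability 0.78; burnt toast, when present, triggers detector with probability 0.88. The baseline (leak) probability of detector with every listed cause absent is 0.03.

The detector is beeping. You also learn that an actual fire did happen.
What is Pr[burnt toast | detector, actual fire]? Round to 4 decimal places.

Under noisy-OR, P(detector | causes) = 1 − (1−0.03)·∏(1−qᵢ) over the active causes.
Sum P(detector|·) weighted by the priors over both values of burnt toast:
  P(detector | actual fire) = 0.7866×0.748 + 0.974392×0.252
        = 0.588377 + 0.245547 = 0.833924
Keeping only the burnt toast-present terms gives 0.245547, so
  P(burnt toast | detector, actual fire) = 0.245547 / 0.833924 ≈ 0.2944

Pr[burnt toast | detector, actual fire] ≈ 0.2944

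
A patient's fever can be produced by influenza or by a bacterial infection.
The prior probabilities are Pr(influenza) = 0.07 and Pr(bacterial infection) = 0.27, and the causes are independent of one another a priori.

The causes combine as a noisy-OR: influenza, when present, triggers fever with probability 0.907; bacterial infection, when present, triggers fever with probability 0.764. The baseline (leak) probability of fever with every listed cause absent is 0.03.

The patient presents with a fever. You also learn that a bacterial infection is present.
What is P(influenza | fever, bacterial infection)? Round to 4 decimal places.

P(influenza | fever, bacterial infection) ≈ 0.0872

Under noisy-OR, P(fever | causes) = 1 − (1−0.03)·∏(1−qᵢ) over the active causes.
By total probability over both values of influenza:
  P(fever | bacterial infection) = 0.77108*0.93 + 0.97871*0.07
        = 0.717104 + 0.068510 = 0.785614
Configurations with influenza contribute 0.068510, so
  P(influenza | fever, bacterial infection) = 0.068510 / 0.785614 ≈ 0.0872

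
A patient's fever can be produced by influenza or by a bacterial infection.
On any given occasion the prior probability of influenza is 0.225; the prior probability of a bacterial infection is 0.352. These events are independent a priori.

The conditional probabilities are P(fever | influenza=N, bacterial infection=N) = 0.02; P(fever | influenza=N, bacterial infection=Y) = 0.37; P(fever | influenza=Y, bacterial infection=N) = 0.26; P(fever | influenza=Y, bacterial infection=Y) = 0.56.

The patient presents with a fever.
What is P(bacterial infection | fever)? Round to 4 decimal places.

P(bacterial infection | fever) ≈ 0.7519

P(fever) = 0.02·0.775·0.648 + 0.37·0.775·0.352 + 0.26·0.225·0.648 + 0.56·0.225·0.352 = 0.010044 + 0.100936 + 0.037908 + 0.044352 = 0.193240
Of this, 0.145288 comes from 0.100936 + 0.044352 (the bacterial infection=true cases).
So P(bacterial infection | fever) = 0.145288/0.193240 ≈ 0.7519.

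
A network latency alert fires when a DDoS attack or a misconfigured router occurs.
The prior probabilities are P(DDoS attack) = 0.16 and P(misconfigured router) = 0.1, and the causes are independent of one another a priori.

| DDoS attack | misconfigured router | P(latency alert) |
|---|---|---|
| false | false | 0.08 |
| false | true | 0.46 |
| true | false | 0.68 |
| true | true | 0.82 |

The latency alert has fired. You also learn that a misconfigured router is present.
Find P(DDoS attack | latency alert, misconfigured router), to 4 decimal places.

P(DDoS attack | latency alert, misconfigured router) ≈ 0.2535

For the numerator, keep only DDoS attack=true terms: 0.82·0.16 = 0.131200
The normalizing constant is 0.46·0.84 + 0.82·0.16 = 0.517600
P(DDoS attack | latency alert, misconfigured router) = 0.131200/0.517600 ≈ 0.2535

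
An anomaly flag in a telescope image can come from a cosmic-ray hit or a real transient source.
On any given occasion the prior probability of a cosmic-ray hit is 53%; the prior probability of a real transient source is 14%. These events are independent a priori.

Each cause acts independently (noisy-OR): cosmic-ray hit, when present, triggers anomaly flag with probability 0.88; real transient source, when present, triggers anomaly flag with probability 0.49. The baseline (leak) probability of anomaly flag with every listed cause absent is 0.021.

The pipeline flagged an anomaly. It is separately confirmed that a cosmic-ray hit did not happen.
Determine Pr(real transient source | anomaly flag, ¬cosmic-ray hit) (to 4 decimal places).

Under noisy-OR, P(anomaly flag | causes) = 1 − (1−0.021)·∏(1−qᵢ) over the active causes.
Enumerate both values of real transient source and weight by the priors:
  P(anomaly flag | ¬cosmic-ray hit) = 0.021*0.86 + 0.50071*0.14
        = 0.018060 + 0.070099 = 0.088159
The terms with real transient source present sum to 0.070099, so
  P(real transient source | anomaly flag, ¬cosmic-ray hit) = 0.070099 / 0.088159 ≈ 0.7951

Pr(real transient source | anomaly flag, ¬cosmic-ray hit) ≈ 0.7951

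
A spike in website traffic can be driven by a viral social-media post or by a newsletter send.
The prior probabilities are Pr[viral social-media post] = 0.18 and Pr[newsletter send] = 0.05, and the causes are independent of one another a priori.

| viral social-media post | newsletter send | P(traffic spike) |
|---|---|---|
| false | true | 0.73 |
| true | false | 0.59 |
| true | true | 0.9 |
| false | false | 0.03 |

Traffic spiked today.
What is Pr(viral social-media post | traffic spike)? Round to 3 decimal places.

By total probability over the 4 (viral social-media post, newsletter send) configurations:
  P(traffic spike) = 0.03·0.82·0.95 + 0.73·0.82·0.05 + 0.59·0.18·0.95 + 0.9·0.18·0.05
        = 0.023370 + 0.029930 + 0.100890 + 0.008100 = 0.162290
Keeping only the viral social-media post-present terms gives 0.108990, so
  P(viral social-media post | traffic spike) = 0.108990 / 0.162290 ≈ 0.672

Pr(viral social-media post | traffic spike) ≈ 0.672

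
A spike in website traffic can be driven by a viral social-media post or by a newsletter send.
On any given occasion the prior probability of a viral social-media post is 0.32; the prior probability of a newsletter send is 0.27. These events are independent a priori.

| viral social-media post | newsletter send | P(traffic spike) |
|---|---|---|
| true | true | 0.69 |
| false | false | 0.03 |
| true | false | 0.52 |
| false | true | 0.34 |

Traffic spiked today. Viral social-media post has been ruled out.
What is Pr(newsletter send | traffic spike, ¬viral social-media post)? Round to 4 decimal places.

Pr(newsletter send | traffic spike, ¬viral social-media post) ≈ 0.8074

Weight on newsletter send=true, given the evidence: 0.34*0.27 = 0.091800
Denominator P(traffic spike | ¬viral social-media post): 0.03*0.73 + 0.34*0.27 = 0.113700
Posterior = 0.091800 / 0.113700 ≈ 0.8074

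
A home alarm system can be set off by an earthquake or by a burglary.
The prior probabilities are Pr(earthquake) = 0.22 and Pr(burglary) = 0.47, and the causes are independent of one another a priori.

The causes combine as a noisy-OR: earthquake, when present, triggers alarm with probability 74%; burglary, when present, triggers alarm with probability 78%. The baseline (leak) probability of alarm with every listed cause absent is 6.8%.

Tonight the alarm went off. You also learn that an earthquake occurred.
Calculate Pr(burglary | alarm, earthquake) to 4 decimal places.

Pr(burglary | alarm, earthquake) ≈ 0.5256

Under noisy-OR, P(alarm | causes) = 1 − (1−0.068)·∏(1−qᵢ) over the active causes.
P(alarm | earthquake) = 0.75768*0.53 + 0.94669*0.47 = 0.401570 + 0.444944 = 0.846514
Restricting to configurations with burglary present: 0.94669*0.47 = 0.444944.
P(burglary | alarm, earthquake) = 0.444944 / 0.846514 ≈ 0.5256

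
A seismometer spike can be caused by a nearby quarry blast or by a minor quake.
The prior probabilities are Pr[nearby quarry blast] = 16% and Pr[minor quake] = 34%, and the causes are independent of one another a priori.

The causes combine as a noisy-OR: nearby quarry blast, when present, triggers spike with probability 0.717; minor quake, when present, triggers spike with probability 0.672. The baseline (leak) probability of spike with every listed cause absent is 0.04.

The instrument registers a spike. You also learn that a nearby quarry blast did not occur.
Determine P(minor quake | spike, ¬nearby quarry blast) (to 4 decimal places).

Under noisy-OR, P(spike | causes) = 1 − (1−0.04)·∏(1−qᵢ) over the active causes.
Enumerate both values of minor quake and weight by the priors:
  P(spike | ¬nearby quarry blast) = 0.04×0.66 + 0.68512×0.34
        = 0.026400 + 0.232941 = 0.259341
Configurations with minor quake contribute 0.232941, so
  P(minor quake | spike, ¬nearby quarry blast) = 0.232941 / 0.259341 ≈ 0.8982

P(minor quake | spike, ¬nearby quarry blast) ≈ 0.8982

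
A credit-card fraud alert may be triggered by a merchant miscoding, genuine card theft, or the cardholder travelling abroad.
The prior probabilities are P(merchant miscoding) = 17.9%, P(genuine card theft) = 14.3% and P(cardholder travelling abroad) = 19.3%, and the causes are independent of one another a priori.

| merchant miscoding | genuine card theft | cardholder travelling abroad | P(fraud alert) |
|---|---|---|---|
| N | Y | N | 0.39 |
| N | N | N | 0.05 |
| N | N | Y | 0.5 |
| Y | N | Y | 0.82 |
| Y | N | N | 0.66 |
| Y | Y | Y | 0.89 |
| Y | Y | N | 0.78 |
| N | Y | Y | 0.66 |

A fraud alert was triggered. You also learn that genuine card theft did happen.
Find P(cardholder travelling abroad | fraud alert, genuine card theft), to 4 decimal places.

P(cardholder travelling abroad | fraud alert, genuine card theft) ≈ 0.2672

P(fraud alert | genuine card theft) = 0.39×0.821×0.807 + 0.66×0.821×0.193 + 0.78×0.179×0.807 + 0.89×0.179×0.193 = 0.258393 + 0.104579 + 0.112673 + 0.030747 = 0.506392
The cardholder travelling abroad-present share is 0.104579 + 0.030747 = 0.135326.
So P(cardholder travelling abroad | fraud alert, genuine card theft) = 0.135326/0.506392 ≈ 0.2672.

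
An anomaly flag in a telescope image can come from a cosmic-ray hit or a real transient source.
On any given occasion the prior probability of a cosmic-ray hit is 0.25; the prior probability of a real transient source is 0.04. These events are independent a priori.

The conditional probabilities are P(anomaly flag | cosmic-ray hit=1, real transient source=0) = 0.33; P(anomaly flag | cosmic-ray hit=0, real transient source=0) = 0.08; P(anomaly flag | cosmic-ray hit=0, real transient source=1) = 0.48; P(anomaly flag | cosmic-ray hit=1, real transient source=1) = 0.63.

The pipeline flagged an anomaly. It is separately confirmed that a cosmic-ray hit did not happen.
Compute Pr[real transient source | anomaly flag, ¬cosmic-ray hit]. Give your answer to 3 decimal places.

P(anomaly flag | ¬cosmic-ray hit) = 0.08×0.96 + 0.48×0.04 = 0.076800 + 0.019200 = 0.096000
Of this, 0.019200 comes from 0.48×0.04 (the real transient source=true cases).
So P(real transient source | anomaly flag, ¬cosmic-ray hit) = 0.019200/0.096000 ≈ 0.200.

Pr[real transient source | anomaly flag, ¬cosmic-ray hit] ≈ 0.200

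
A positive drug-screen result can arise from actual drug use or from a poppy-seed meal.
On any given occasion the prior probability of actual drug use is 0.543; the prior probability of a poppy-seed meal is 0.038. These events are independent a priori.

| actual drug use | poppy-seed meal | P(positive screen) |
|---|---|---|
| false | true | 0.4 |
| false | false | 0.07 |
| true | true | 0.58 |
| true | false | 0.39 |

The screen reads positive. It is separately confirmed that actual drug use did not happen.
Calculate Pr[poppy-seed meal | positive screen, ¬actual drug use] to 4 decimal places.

P(positive screen | ¬actual drug use) = 0.07×0.962 + 0.4×0.038 = 0.067340 + 0.015200 = 0.082540
Restricting to configurations with poppy-seed meal present: 0.4×0.038 = 0.015200.
P(poppy-seed meal | positive screen, ¬actual drug use) = 0.015200 / 0.082540 ≈ 0.1842

Pr[poppy-seed meal | positive screen, ¬actual drug use] ≈ 0.1842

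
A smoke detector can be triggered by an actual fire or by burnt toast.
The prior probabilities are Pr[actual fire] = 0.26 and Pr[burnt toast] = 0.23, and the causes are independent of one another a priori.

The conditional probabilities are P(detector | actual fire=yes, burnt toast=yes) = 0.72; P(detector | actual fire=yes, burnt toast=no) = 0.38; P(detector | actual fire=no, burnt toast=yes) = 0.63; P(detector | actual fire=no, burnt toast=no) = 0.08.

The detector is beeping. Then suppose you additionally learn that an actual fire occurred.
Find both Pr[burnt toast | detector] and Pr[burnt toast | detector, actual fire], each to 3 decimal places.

Pr[burnt toast | detector] ≈ 0.553; Pr[burnt toast | detector, actual fire] ≈ 0.361

P(detector) = 0.08*0.74*0.77 + 0.63*0.74*0.23 + 0.38*0.26*0.77 + 0.72*0.26*0.23 = 0.045584 + 0.107226 + 0.076076 + 0.043056 = 0.271942
Of this, 0.150282 comes from 0.107226 + 0.043056 (the burnt toast=true cases).
P(burnt toast | detector) = 0.150282 / 0.271942 ≈ 0.553

Now condition on the additional information:
Enumerate both values of burnt toast and weight by the priors:
  P(detector | actual fire) = 0.38·0.77 + 0.72·0.23
        = 0.292600 + 0.165600 = 0.458200
The terms with burnt toast present sum to 0.165600, so
  P(burnt toast | detector, actual fire) = 0.165600 / 0.458200 ≈ 0.361
This is intercausal reasoning (explaining away): once actual fire accounts for the detector, burnt toast becomes less likely.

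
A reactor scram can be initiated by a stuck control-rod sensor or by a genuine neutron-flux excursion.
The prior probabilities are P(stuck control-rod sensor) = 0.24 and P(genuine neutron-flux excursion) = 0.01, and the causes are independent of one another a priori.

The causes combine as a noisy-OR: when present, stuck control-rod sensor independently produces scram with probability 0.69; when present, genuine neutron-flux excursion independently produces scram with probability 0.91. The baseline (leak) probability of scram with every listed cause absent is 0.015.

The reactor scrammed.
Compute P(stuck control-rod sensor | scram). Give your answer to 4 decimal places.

P(stuck control-rod sensor | scram) ≈ 0.9019

Under noisy-OR, P(scram | causes) = 1 − (1−0.015)·∏(1−qᵢ) over the active causes.
For the numerator, keep only stuck control-rod sensor=true terms: 0.165049 + 0.002334 = 0.167383
Denominator P(scram): 0.015×0.76×0.99 + 0.91135×0.76×0.01 + 0.69465×0.24×0.99 + 0.972518×0.24×0.01 = 0.185595
P(stuck control-rod sensor | scram) = 0.167383/0.185595 ≈ 0.9019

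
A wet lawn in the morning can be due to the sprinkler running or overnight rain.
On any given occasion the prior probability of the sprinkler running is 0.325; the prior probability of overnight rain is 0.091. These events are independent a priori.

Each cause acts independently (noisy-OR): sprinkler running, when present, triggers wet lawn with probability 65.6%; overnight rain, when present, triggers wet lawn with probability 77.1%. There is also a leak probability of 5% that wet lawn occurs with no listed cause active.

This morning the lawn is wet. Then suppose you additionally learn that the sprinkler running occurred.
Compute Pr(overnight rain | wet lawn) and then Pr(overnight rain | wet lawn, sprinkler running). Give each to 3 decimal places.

Under noisy-OR, P(wet lawn | causes) = 1 − (1−0.05)·∏(1−qᵢ) over the active causes.
Sum P(wet lawn|·) weighted by the priors over the 4 (sprinkler running, overnight rain) configurations:
  P(wet lawn) = 0.05·0.675·0.909 + 0.78245·0.675·0.091 + 0.6732·0.325·0.909 + 0.925163·0.325·0.091
        = 0.030679 + 0.048062 + 0.198880 + 0.027362 = 0.304983
The terms with overnight rain present sum to 0.075424, so
  P(overnight rain | wet lawn) = 0.075424 / 0.304983 ≈ 0.247

Now condition on the additional information:
Numerator (weight on configurations with overnight rain): 0.925163·0.091 = 0.084190
The normalizing constant is 0.6732·0.909 + 0.925163·0.091 = 0.696129
P(overnight rain | wet lawn, sprinkler running) = 0.084190/0.696129 ≈ 0.121
The drop from 0.247 to 0.121 is the explaining-away (discounting) effect.

Pr(overnight rain | wet lawn) ≈ 0.247; Pr(overnight rain | wet lawn, sprinkler running) ≈ 0.121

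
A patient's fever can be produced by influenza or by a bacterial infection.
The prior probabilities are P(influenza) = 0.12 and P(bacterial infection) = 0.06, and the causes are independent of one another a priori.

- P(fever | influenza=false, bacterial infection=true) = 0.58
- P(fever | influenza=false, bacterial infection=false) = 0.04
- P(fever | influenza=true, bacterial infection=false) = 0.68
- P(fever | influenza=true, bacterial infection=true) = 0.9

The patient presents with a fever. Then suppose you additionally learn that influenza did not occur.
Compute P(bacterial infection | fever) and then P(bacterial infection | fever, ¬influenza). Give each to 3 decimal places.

Weight on bacterial infection=true, given the evidence: 0.030624 + 0.006480 = 0.037104
Denominator P(fever): 0.04*0.88*0.94 + 0.58*0.88*0.06 + 0.68*0.12*0.94 + 0.9*0.12*0.06 = 0.146896
Posterior = 0.037104 / 0.146896 ≈ 0.253

Now also conditioning on influenza≠true:
P(fever | ¬influenza) = 0.04·0.94 + 0.58·0.06 = 0.037600 + 0.034800 = 0.072400
Restricting to configurations with bacterial infection present: 0.58·0.06 = 0.034800.
Hence the posterior is 0.034800/0.072400 ≈ 0.481.

P(bacterial infection | fever) ≈ 0.253; P(bacterial infection | fever, ¬influenza) ≈ 0.481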